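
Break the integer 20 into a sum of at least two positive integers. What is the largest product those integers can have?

1458

Let f[k] be the best product for length k (with at least one cut). For each first piece i, the rest contributes max(k−i, f[k−i]).
f[2] = 1·max(1,0) = 1·1 = 1
f[3] = max(1·2, 2·1) = 2
f[4] = max(1·3, 2·2, 3·1) = 4
f[5] = max(1·4, 2·3, 3·2, 4·1) = 6
f[6] = max(1·6, 2·4, 3·3, 4·2, 5·1) = 9
f[7] = max(1·9, 2·6, 3·4, 4·3, 5·2, 6·1) = 12
f[8] = max(1·12, 2·9, 3·6, …, 6·2, 7·1) = 18
f[9] = max(1·18, 2·12, 3·9, …, 7·2, 8·1) = 27
f[10] = max(1·27, 2·18, 3·12, …, 8·2, 9·1) = 36
f[11] = max(1·36, 2·27, 3·18, …, 9·2, 10·1) = 54
f[12] = max(1·54, 2·36, 3·27, …, 10·2, 11·1) = 81
f[13] = max(1·81, 2·54, 3·36, …, 11·2, 12·1) = 108
f[14] = max(1·108, 2·81, 3·54, …, 12·2, 13·1) = 162
f[15] = max(1·162, 2·108, 3·81, …, 13·2, 14·1) = 243
f[16] = max(1·243, 2·162, 3·108, …, 14·2, 15·1) = 324
f[17] = max(1·324, 2·243, 3·162, …, 15·2, 16·1) = 486
f[18] = max(1·486, 2·324, 3·243, …, 16·2, 17·1) = 729
f[19] = max(1·729, 2·486, 3·324, …, 17·2, 18·1) = 972
f[20] = max(1·972, 2·729, 3·486, …, 18·2, 19·1) = 1458
One optimal split: 3 + 3 + 3 + 3 + 3 + 3 + 2; product 3·3·3·3·3·3·2 = 1458.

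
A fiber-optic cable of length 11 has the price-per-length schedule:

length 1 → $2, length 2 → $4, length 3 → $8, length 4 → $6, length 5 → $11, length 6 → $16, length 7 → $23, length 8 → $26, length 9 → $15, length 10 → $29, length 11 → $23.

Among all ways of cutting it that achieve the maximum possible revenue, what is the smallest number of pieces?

2

Let r[k] be the best obtainable value from length k. For each k, try every first piece i and keep the best of price[i] + r[k−i].
r[1] = 2
r[2] = 4  (first piece 1, then r[1]=2)
r[3] = 8
r[4] = 10  (first piece 1, then r[3]=8)
r[5] = 12  (first piece 1, then r[4]=10)
r[6] = 16  (first piece 3, then r[3]=8)
r[7] = 23
r[8] = 26
r[9] = 28  (first piece 1, then r[8]=26)
r[10] = 31  (first piece 3, then r[7]=23)
r[11] = 34  (first piece 3, then r[8]=26)
Maximum revenue is $34.
Now minimize piece count subject to staying optimal: for each k, pieces[k] = 1 + min over i with p[i]+r[k−i]=r[k] of pieces[k−i].
pieces[8] = 1
pieces[9] = 2
pieces[10] = 2
pieces[11] = 2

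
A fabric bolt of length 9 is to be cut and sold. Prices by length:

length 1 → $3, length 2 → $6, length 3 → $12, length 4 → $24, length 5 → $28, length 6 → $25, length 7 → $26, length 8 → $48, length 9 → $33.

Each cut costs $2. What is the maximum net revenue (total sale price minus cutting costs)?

50

Build v[k] bottom-up: v[k] = max over allowed piece i of (p[i] + v[k−i]) − 2 per cut.
v[1] = 3
v[2] = 6
v[3] = 12
v[4] = 24
v[5] = 28
v[6] = 29  (first piece 1, then v[5]=28)
v[7] = 34  (first piece 3, then v[4]=24)
v[8] = 48
v[9] = 50  (first piece 4, then v[5]=28)
One optimal plan: pieces 5 + 4 (1 cut) → $52 − $2 = $50.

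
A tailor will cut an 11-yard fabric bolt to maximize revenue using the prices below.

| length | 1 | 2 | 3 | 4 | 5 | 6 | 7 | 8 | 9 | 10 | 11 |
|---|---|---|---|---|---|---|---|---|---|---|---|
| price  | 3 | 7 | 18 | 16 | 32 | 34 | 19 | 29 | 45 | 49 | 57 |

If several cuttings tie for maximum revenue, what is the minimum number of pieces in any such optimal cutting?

Let r[k] be the best obtainable value from length k. For each k, try every first piece i and keep the best of price[i] + r[k−i].
r[1] = 3
r[2] = max(3+3, 7+0) = 7
r[3] = max(3+7, 7+3, 18+0) = 18
r[4] = max(3+18, 7+7, 18+3, 16+0) = 21
r[5] = max(3+21, 7+18, 18+7, 16+3, 32+0) = 32
r[6] = max(3+32, 7+21, 18+18, 16+7, 32+3, 34+0) = 36
r[7] = max(3+36, 7+32, 18+21, …, 34+3, 19+0) = 39
r[8] = max(3+39, 7+36, 18+32, …, 19+3, 29+0) = 50
r[9] = max(3+50, 7+39, 18+36, …, 29+3, 45+0) = 54
r[10] = max(3+54, 7+50, 18+39, …, 45+3, 49+0) = 64
r[11] = max(3+64, 7+54, 18+50, …, 49+3, 57+0) = 68
Maximum revenue is $68.
Now minimize piece count subject to staying optimal: for each k, pieces[k] = 1 + min over i with p[i]+r[k−i]=r[k] of pieces[k−i].
pieces[8] = 2
pieces[9] = 3
pieces[10] = 2
pieces[11] = 3

3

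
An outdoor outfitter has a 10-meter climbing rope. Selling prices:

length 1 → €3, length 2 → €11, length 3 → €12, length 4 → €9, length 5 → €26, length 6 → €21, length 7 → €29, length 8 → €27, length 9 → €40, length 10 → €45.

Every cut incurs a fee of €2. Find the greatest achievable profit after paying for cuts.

Build net[k] bottom-up: net[k] = max over allowed piece i of (p[i] + net[k−i]) − 2 per cut.
net[1] = 3
net[2] = max(3+3-2, 11+0) = 11
net[3] = max(3+11-2, 11+3-2, 12+0) = 12
net[4] = max(3+12-2, 11+11-2, 12+3-2, 9+0) = 20
net[5] = max(3+20-2, 11+12-2, 12+11-2, 9+3-2, 26+0) = 26
net[6] = max(3+26-2, 11+20-2, 12+12-2, 9+11-2, 26+3-2, 21+0) = 29
net[7] = max(3+29-2, 11+26-2, 12+20-2, …, 21+3-2, 29+0) = 35
net[8] = max(3+35-2, 11+29-2, 12+26-2, …, 29+3-2, 27+0) = 38
net[9] = max(3+38-2, 11+35-2, 12+29-2, …, 27+3-2, 40+0) = 44
net[10] = max(3+44-2, 11+38-2, 12+35-2, …, 40+3-2, 45+0) = 50
One optimal plan: pieces 5 + 5 (1 cut) → €52 − €2 = €50.

50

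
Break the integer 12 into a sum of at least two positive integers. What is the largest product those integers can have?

81

Fill f[k] for k=2..12: at each k try every first piece i and multiply by the better of (k−i) uncut or f[k−i].
f[2] = 1×max(1,0) = 1×1 = 1
f[3] = 1×max(2,1) = 1×2 = 2
f[4] = 2×max(2,1) = 2×2 = 4
f[5] = 2×max(3,2) = 2×3 = 6
f[6] = 3×max(3,2) = 3×3 = 9
f[7] = 2×max(5,6) = 2×6 = 12
f[8] = 2×max(6,9) = 2×9 = 18
f[9] = 3×max(6,9) = 3×9 = 27
f[10] = 2×max(8,18) = 2×18 = 36
f[11] = 2×max(9,27) = 2×27 = 54
f[12] = 3×max(9,27) = 3×27 = 81
One optimal split: 3 + 3 + 3 + 3; product 3×3×3×3 = 81.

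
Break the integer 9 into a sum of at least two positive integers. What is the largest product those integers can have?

27

Let prod[k] be the best product for length k (with at least one cut). For each first piece i, the rest contributes max(k−i, prod[k−i]).
prod[2] = 1*max(1,0) = 1*1 = 1
prod[3] = 1*max(2,1) = 1*2 = 2
prod[4] = 2*max(2,1) = 2*2 = 4
prod[5] = 2*max(3,2) = 2*3 = 6
prod[6] = 3*max(3,2) = 3*3 = 9
prod[7] = 2*max(5,6) = 2*6 = 12
prod[8] = 2*max(6,9) = 2*9 = 18
prod[9] = 3*max(6,9) = 3*9 = 27
One optimal split: 3 + 3 + 3; product 3*3*3 = 27.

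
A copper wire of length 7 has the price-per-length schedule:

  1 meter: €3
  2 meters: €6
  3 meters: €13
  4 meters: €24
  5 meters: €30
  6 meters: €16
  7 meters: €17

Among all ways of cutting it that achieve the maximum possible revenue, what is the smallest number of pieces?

Let r[k] be the best obtainable value from length k. For each k, try every first piece i and keep the best of price[i] + r[k−i].
r[1] = 3
r[2] = max(3+3, 6+0) = 6
r[3] = max(3+6, 6+3, 13+0) = 13
r[4] = max(3+13, 6+6, 13+3, 24+0) = 24
r[5] = max(3+24, 6+13, 13+6, 24+3, 30+0) = 30
r[6] = max(3+30, 6+24, 13+13, 24+6, 30+3, 16+0) = 33
r[7] = max(3+33, 6+30, 13+24, …, 16+3, 17+0) = 37
Maximum revenue is €37.
Now minimize piece count subject to staying optimal: for each k, pieces[k] = 1 + min over i with p[i]+r[k−i]=r[k] of pieces[k−i].
pieces[4] = 1
pieces[5] = 1
pieces[6] = 2
pieces[7] = 2

2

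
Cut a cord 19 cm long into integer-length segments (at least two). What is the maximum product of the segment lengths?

972

Define P[k] = max over 1≤i<k of i · max(k−i, P[k−i]); the inner max lets the remainder stay uncut if that's better.
P[2] = 1*max(1,0) = 1*1 = 1
P[3] = 1*max(2,1) = 1*2 = 2
P[4] = 2*max(2,1) = 2*2 = 4
P[5] = 2*max(3,2) = 2*3 = 6
P[6] = 3*max(3,2) = 3*3 = 9
P[7] = 2*max(5,6) = 2*6 = 12
P[8] = 2*max(6,9) = 2*9 = 18
P[9] = 3*max(6,9) = 3*9 = 27
P[10] = 2*max(8,18) = 2*18 = 36
P[11] = 2*max(9,27) = 2*27 = 54
P[12] = 3*max(9,27) = 3*27 = 81
P[13] = 2*max(11,54) = 2*54 = 108
P[14] = 2*max(12,81) = 2*81 = 162
P[15] = 3*max(12,81) = 3*81 = 243
P[16] = 2*max(14,162) = 2*162 = 324
P[17] = 2*max(15,243) = 2*243 = 486
P[18] = 3*max(15,243) = 3*243 = 729
P[19] = 2*max(17,486) = 2*486 = 972
One optimal split: 3 + 3 + 3 + 3 + 3 + 2 + 2; product 3*3*3*3*3*2*2 = 972.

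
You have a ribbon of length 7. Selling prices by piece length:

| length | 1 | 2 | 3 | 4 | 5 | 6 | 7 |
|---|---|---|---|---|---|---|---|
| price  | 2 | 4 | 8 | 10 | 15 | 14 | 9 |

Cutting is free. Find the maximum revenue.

19

Let R[k] be the best obtainable value from length k. For each k, try every first piece i and keep the best of price[i] + R[k−i].
R[1] = 2
R[2] = 4  (first piece 1, then R[1]=2)
R[3] = 8
R[4] = 10  (first piece 1, then R[3]=8)
R[5] = 15
R[6] = 17  (first piece 1, then R[5]=15)
R[7] = 19  (first piece 1, then R[6]=17)
One optimal cutting: 5 + 1 + 1 → ¢15 + ¢2 + ¢2 = ¢19.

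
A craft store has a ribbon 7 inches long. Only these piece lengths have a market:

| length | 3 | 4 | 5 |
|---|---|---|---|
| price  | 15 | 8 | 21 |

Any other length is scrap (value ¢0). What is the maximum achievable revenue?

30

Consider every possible first cut. r[k] is the best of p[i]+r[k−i] over all sellable i≤k.
r[1] = 0
r[2] = 0
r[3] = 15
r[4] = max(15+0, 8+0) = 15
r[5] = max(15+0, 8+0, 21+0) = 21
r[6] = max(15+15, 8+0, 21+0) = 30
r[7] = max(15+15, 8+15, 21+0) = 30
One optimal cutting: pieces 3 + 3 with 1 inch of scrap → ¢30.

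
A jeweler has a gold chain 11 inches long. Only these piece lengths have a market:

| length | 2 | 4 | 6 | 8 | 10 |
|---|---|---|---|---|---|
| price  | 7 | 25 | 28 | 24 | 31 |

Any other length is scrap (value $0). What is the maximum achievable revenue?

57

Build best[k] bottom-up: best[k] = max over allowed piece i of (p[i] + best[k−i]).
best[1] = 0
best[2] = 7
best[3] = 7
best[4] = max(7+7, 25+0) = 25
best[5] = max(7+7, 25+0) = 25
best[6] = max(7+25, 25+7, 28+0) = 32
best[7] = max(7+25, 25+7, 28+0) = 32
best[8] = max(7+32, 25+25, 28+7, 24+0) = 50
best[9] = max(7+32, 25+25, 28+7, 24+0) = 50
best[10] = max(7+50, 25+32, 28+25, 24+7, 31+0) = 57
best[11] = max(7+50, 25+32, 28+25, 24+7, 31+0) = 57
One optimal cutting: pieces 4 + 4 + 2 with 1 inch of scrap → $57.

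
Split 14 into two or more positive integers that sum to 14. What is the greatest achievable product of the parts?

162

Fill f[k] for k=2..14: at each k try every first piece i and multiply by the better of (k−i) uncut or f[k−i].
Small cases: f[2]=1, f[3]=2, f[4]=4, f[5]=6, f[6]=9, f[7]=12, f[8]=18, f[9]=27.
f[10] = 2*max(8,18) = 2*18 = 36
f[11] = 2*max(9,27) = 2*27 = 54
f[12] = 3*max(9,27) = 3*27 = 81
f[13] = 2*max(11,54) = 2*54 = 108
f[14] = 2*max(12,81) = 2*81 = 162
One optimal split: 3 + 3 + 3 + 3 + 2; product 3*3*3*3*2 = 162.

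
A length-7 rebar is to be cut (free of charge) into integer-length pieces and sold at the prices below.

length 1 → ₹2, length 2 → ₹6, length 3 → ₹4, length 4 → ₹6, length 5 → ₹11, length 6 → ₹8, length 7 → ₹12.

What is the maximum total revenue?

20

Build R[k] bottom-up: R[k] = max over allowed piece i of (p[i] + R[k−i]).
R[1] = 2
R[2] = 6
R[3] = 8  (first piece 1, then R[2]=6)
R[4] = 12  (first piece 2, then R[2]=6)
R[5] = 14  (first piece 1, then R[4]=12)
R[6] = 18  (first piece 2, then R[4]=12)
R[7] = 20  (first piece 1, then R[6]=18)
One optimal cutting: 2 + 2 + 2 + 1 → ₹6 + ₹6 + ₹6 + ₹2 = ₹20.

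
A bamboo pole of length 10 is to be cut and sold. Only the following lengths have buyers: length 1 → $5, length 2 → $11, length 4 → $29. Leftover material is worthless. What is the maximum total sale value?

69

Consider every possible first cut. best[k] is the best of p[i]+best[k−i] over all sellable i≤k.
best[1] = 5
best[2] = 11
best[3] = 16  (first piece 1, then best[2]=11)
best[4] = 29
best[5] = 34  (first piece 1, then best[4]=29)
best[6] = 40  (first piece 2, then best[4]=29)
best[7] = 45  (first piece 1, then best[6]=40)
best[8] = 58  (first piece 4, then best[4]=29)
best[9] = 63  (first piece 1, then best[8]=58)
best[10] = 69  (first piece 2, then best[8]=58)
One optimal cutting: 4 + 4 + 2 → $69.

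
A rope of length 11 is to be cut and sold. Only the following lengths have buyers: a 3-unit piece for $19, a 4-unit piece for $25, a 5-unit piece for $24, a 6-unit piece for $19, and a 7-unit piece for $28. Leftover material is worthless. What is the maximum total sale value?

69

Let r[k] be the best obtainable value from length k. For each k, try every first piece i and keep the best of price[i] + r[k−i].
r[1] = 0
r[2] = 0
r[3] = 19
r[4] = max(19+0, 25+0) = 25
r[5] = max(19+0, 25+0, 24+0) = 25
r[6] = max(19+19, 25+0, 24+0, 19+0) = 38
r[7] = max(19+25, 25+19, 24+0, 19+0, 28+0) = 44
r[8] = max(19+25, 25+25, 24+19, 19+0, 28+0) = 50
r[9] = max(19+38, 25+25, 24+25, 19+19, 28+0) = 57
r[10] = max(19+44, 25+38, 24+25, 19+25, 28+19) = 63
r[11] = max(19+50, 25+44, 24+38, 19+25, 28+25) = 69
One optimal cutting: 4 + 4 + 3 → $69.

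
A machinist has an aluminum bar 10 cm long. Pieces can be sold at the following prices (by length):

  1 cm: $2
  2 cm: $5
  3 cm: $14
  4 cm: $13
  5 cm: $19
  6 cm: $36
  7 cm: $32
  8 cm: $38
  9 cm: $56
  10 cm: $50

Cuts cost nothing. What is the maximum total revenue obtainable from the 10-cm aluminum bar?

58

Build v[k] bottom-up: v[k] = max over allowed piece i of (p[i] + v[k−i]).
v[1] = 2
v[2] = 5
v[3] = 14
v[4] = 16  (first piece 1, then v[3]=14)
v[5] = 19  (first piece 2, then v[3]=14)
v[6] = 36
v[7] = 38  (first piece 1, then v[6]=36)
v[8] = 41  (first piece 2, then v[6]=36)
v[9] = 56
v[10] = 58  (first piece 1, then v[9]=56)
One optimal cutting: 9 + 1 → $56 + $2 = $58.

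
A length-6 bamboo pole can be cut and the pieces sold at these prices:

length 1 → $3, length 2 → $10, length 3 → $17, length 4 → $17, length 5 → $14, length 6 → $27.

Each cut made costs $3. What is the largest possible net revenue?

31

Let r[k] be the best obtainable value from length k. For each k, try every first piece i and keep the best of price[i] + r[k−i] minus the 3 cut fee when i<k.
r[1] = 3
r[2] = 10
r[3] = 17
r[4] = 17  (first piece 1, then r[3]=17)
r[5] = 24  (first piece 2, then r[3]=17)
r[6] = 31  (first piece 3, then r[3]=17)
One optimal plan: pieces 3 + 3 (1 cut) → $34 − $3 = $31.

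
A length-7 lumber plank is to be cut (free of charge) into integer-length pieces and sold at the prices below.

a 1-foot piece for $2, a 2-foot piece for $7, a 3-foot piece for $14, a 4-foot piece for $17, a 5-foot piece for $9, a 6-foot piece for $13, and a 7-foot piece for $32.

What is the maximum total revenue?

Build r[k] bottom-up: r[k] = max over allowed piece i of (p[i] + r[k−i]).
r[1] = 2
r[2] = 7
r[3] = 14
r[4] = 17
r[5] = 21  (first piece 2, then r[3]=14)
r[6] = 28  (first piece 3, then r[3]=14)
r[7] = 32
Best is to sell the whole 7-foot piece uncut for $32.

32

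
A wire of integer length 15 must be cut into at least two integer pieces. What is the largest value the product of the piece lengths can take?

243

Let m[k] be the best product for length k (with at least one cut). For each first piece i, the rest contributes max(k−i, m[k−i]).
m[2] = 1×max(1,0) = 1×1 = 1
m[3] = max(1×2, 2×1) = 2
m[4] = max(1×3, 2×2, 3×1) = 4
m[5] = max(1×4, 2×3, 3×2, 4×1) = 6
m[6] = max(1×6, 2×4, 3×3, 4×2, 5×1) = 9
m[7] = max(1×9, 2×6, 3×4, 4×3, 5×2, 6×1) = 12
m[8] = max(1×12, 2×9, 3×6, …, 6×2, 7×1) = 18
m[9] = max(1×18, 2×12, 3×9, …, 7×2, 8×1) = 27
m[10] = max(1×27, 2×18, 3×12, …, 8×2, 9×1) = 36
m[11] = max(1×36, 2×27, 3×18, …, 9×2, 10×1) = 54
m[12] = max(1×54, 2×36, 3×27, …, 10×2, 11×1) = 81
m[13] = max(1×81, 2×54, 3×36, …, 11×2, 12×1) = 108
m[14] = max(1×108, 2×81, 3×54, …, 12×2, 13×1) = 162
m[15] = max(1×162, 2×108, 3×81, …, 13×2, 14×1) = 243
One optimal split: 3 + 3 + 3 + 3 + 3; product 3×3×3×3×3 = 243.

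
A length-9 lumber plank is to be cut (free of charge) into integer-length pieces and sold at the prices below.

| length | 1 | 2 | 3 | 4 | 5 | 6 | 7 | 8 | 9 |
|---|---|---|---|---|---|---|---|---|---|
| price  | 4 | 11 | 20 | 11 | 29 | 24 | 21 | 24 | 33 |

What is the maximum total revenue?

60

Consider every possible first cut. R[k] is the best of p[i]+R[k−i] over all sellable i≤k.
R[1] = 4
R[2] = max(4+4, 11+0) = 11
R[3] = max(4+11, 11+4, 20+0) = 20
R[4] = max(4+20, 11+11, 20+4, 11+0) = 24
R[5] = max(4+24, 11+20, 20+11, 11+4, 29+0) = 31
R[6] = max(4+31, 11+24, 20+20, 11+11, 29+4, 24+0) = 40
R[7] = max(4+40, 11+31, 20+24, …, 24+4, 21+0) = 44
R[8] = max(4+44, 11+40, 20+31, …, 21+4, 24+0) = 51
R[9] = max(4+51, 11+44, 20+40, …, 24+4, 33+0) = 60
One optimal cutting: 3 + 3 + 3 → $20 + $20 + $20 = $60.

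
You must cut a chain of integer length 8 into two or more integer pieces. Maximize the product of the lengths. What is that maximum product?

18

Define g[k] = max over 1≤i<k of i · max(k−i, g[k−i]); the inner max lets the remainder stay uncut if that's better.
g[2] = 1·max(1,0) = 1·1 = 1
g[3] = max(1·2, 2·1) = 2
g[4] = max(1·3, 2·2, 3·1) = 4
g[5] = max(1·4, 2·3, 3·2, 4·1) = 6
g[6] = max(1·6, 2·4, 3·3, 4·2, 5·1) = 9
g[7] = max(1·9, 2·6, 3·4, 4·3, 5·2, 6·1) = 12
g[8] = max(1·12, 2·9, 3·6, …, 6·2, 7·1) = 18
One optimal split: 3 + 3 + 2; product 3·3·2 = 18.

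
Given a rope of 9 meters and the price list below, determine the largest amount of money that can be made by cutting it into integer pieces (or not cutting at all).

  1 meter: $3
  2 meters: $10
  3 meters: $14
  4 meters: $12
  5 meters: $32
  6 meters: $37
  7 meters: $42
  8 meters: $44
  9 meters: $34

52

Let v[k] be the best obtainable value from length k. For each k, try every first piece i and keep the best of price[i] + v[k−i].
v[1] = 3
v[2] = 10
v[3] = 14
v[4] = 20  (first piece 2, then v[2]=10)
v[5] = 32
v[6] = 37
v[7] = 42  (first piece 2, then v[5]=32)
v[8] = 47  (first piece 2, then v[6]=37)
v[9] = 52  (first piece 2, then v[7]=42)
One optimal cutting: 5 + 2 + 2 → $32 + $10 + $10 = $52.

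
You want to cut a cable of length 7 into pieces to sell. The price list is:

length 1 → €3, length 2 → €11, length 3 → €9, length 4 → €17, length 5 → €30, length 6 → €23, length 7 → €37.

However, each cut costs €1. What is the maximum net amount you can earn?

40

Consider every possible first cut. r[k] is the best of p[i]+r[k−i] over all sellable i≤k, charging 1 whenever i<k.
r[1] = 3
r[2] = max(3+3-1, 11+0) = 11
r[3] = max(3+11-1, 11+3-1, 9+0) = 13
r[4] = max(3+13-1, 11+11-1, 9+3-1, 17+0) = 21
r[5] = max(3+21-1, 11+13-1, 9+11-1, 17+3-1, 30+0) = 30
r[6] = max(3+30-1, 11+21-1, 9+13-1, 17+11-1, 30+3-1, 23+0) = 32
r[7] = max(3+32-1, 11+30-1, 9+21-1, …, 23+3-1, 37+0) = 40
One optimal plan: pieces 5 + 2 (1 cut) → €41 − €1 = €40.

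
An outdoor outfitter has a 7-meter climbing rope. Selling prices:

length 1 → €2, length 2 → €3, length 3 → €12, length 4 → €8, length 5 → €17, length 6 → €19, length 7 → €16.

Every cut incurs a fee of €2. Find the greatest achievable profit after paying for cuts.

22

Consider every possible first cut. r[k] is the best of p[i]+r[k−i] over all sellable i≤k, charging 2 whenever i<k.
r[1] = 2
r[2] = max(2+2-2, 3+0) = 3
r[3] = max(2+3-2, 3+2-2, 12+0) = 12
r[4] = max(2+12-2, 3+3-2, 12+2-2, 8+0) = 12
r[5] = max(2+12-2, 3+12-2, 12+3-2, 8+2-2, 17+0) = 17
r[6] = max(2+17-2, 3+12-2, 12+12-2, 8+3-2, 17+2-2, 19+0) = 22
r[7] = max(2+22-2, 3+17-2, 12+12-2, …, 19+2-2, 16+0) = 22
One optimal plan: pieces 3 + 3 + 1 (2 cuts) → €26 − €4 = €22.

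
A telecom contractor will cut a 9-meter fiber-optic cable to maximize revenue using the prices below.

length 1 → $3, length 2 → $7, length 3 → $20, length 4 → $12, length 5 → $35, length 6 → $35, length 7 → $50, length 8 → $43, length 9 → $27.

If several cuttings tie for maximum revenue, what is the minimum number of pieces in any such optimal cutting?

3

Consider every possible first cut. r[k] is the best of p[i]+r[k−i] over all sellable i≤k.
r[1] = 3
r[2] = max(3+3, 7+0) = 7
r[3] = max(3+7, 7+3, 20+0) = 20
r[4] = max(3+20, 7+7, 20+3, 12+0) = 23
r[5] = max(3+23, 7+20, 20+7, 12+3, 35+0) = 35
r[6] = max(3+35, 7+23, 20+20, 12+7, 35+3, 35+0) = 40
r[7] = max(3+40, 7+35, 20+23, …, 35+3, 50+0) = 50
r[8] = max(3+50, 7+40, 20+35, …, 50+3, 43+0) = 55
r[9] = max(3+55, 7+50, 20+40, …, 43+3, 27+0) = 60
Maximum revenue is $60.
Now minimize piece count subject to staying optimal: for each k, pieces[k] = 1 + min over i with p[i]+r[k−i]=r[k] of pieces[k−i].
pieces[6] = 2
pieces[7] = 1
pieces[8] = 2
pieces[9] = 3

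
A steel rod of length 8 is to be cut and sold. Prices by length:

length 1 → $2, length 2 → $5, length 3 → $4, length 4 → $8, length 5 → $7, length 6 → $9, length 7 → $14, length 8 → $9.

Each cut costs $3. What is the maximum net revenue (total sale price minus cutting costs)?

Build net[k] bottom-up: net[k] = max over allowed piece i of (p[i] + net[k−i]) − 3 per cut.
net[1] = 2
net[2] = 5
net[3] = 4  (first piece 1, then net[2]=5)
net[4] = 8
net[5] = 7  (first piece 1, then net[4]=8)
net[6] = 10  (first piece 2, then net[4]=8)
net[7] = 14
net[8] = 13  (first piece 1, then net[7]=14)
One optimal plan: pieces 7 + 1 (1 cut) → $16 − $3 = $13.

13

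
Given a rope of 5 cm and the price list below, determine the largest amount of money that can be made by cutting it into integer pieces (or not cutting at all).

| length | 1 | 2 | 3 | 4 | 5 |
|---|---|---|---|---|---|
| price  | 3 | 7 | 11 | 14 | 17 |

Let R[k] be the best obtainable value from length k. For each k, try every first piece i and keep the best of price[i] + R[k−i].
R[1] = 3
R[2] = max(3+3, 7+0) = 7
R[3] = max(3+7, 7+3, 11+0) = 11
R[4] = max(3+11, 7+7, 11+3, 14+0) = 14
R[5] = max(3+14, 7+11, 11+7, 14+3, 17+0) = 18
One optimal cutting: 3 + 2 → $11 + $7 = $18.

18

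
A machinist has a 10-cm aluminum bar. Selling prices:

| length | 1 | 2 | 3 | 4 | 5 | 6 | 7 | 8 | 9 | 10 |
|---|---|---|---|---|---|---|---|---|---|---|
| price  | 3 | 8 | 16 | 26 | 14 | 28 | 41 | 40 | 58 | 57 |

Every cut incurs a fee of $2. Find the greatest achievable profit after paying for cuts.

59

Build r[k] bottom-up: r[k] = max over allowed piece i of (p[i] + r[k−i]) − 2 per cut.
r[1] = 3
r[2] = 8
r[3] = 16
r[4] = 26
r[5] = 27  (first piece 1, then r[4]=26)
r[6] = 32  (first piece 2, then r[4]=26)
r[7] = 41
r[8] = 50  (first piece 4, then r[4]=26)
r[9] = 58
r[10] = 59  (first piece 1, then r[9]=58)
One optimal plan: pieces 9 + 1 (1 cut) → $61 − $2 = $59.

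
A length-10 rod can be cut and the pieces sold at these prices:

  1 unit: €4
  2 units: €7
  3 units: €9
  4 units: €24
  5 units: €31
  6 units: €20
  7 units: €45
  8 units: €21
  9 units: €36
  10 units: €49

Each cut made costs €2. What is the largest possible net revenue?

60

Let net[k] be the best obtainable value from length k. For each k, try every first piece i and keep the best of price[i] + net[k−i] minus the 2 cut fee when i<k.
net[1] = 4
net[2] = 7
net[3] = 9  (first piece 1, then net[2]=7)
net[4] = 24
net[5] = 31
net[6] = 33  (first piece 1, then net[5]=31)
net[7] = 45
net[8] = 47  (first piece 1, then net[7]=45)
net[9] = 53  (first piece 4, then net[5]=31)
net[10] = 60  (first piece 5, then net[5]=31)
One optimal plan: pieces 5 + 5 (1 cut) → €62 − €2 = €60.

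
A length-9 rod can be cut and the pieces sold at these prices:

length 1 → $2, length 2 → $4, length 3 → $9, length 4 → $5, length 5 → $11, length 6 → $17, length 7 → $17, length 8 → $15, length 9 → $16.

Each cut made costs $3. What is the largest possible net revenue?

Let r[k] be the best obtainable value from length k. For each k, try every first piece i and keep the best of price[i] + r[k−i] minus the 3 cut fee when i<k.
r[1] = 2
r[2] = max(2+2-3, 4+0) = 4
r[3] = max(2+4-3, 4+2-3, 9+0) = 9
r[4] = max(2+9-3, 4+4-3, 9+2-3, 5+0) = 8
r[5] = max(2+8-3, 4+9-3, 9+4-3, 5+2-3, 11+0) = 11
r[6] = max(2+11-3, 4+8-3, 9+9-3, 5+4-3, 11+2-3, 17+0) = 17
r[7] = max(2+17-3, 4+11-3, 9+8-3, …, 17+2-3, 17+0) = 17
r[8] = max(2+17-3, 4+17-3, 9+11-3, …, 17+2-3, 15+0) = 18
r[9] = max(2+18-3, 4+17-3, 9+17-3, …, 15+2-3, 16+0) = 23
One optimal plan: pieces 6 + 3 (1 cut) → $26 − $3 = $23.

23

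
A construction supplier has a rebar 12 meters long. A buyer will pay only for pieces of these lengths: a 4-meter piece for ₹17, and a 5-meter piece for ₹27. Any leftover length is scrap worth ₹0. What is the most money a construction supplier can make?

Consider every possible first cut. f[k] is the best of p[i]+f[k−i] over all sellable i≤k.
f[1] = 0
f[2] = 0
f[3] = 0
f[4] = 17
f[5] = 27
f[6] = 27
f[7] = 27
f[8] = 34  (first piece 4, then f[4]=17)
f[9] = 44  (first piece 4, then f[5]=27)
f[10] = 54  (first piece 5, then f[5]=27)
f[11] = 54
f[12] = 54
One optimal cutting: pieces 5 + 5 with 2 meters of scrap → ₹54.

54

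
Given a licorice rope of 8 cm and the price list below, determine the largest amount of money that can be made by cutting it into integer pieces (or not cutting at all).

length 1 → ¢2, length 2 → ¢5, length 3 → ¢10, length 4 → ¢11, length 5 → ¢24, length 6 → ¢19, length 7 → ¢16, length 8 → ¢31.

34

Build v[k] bottom-up: v[k] = max over allowed piece i of (p[i] + v[k−i]).
v[1] = 2
v[2] = max(2+2, 5+0) = 5
v[3] = max(2+5, 5+2, 10+0) = 10
v[4] = max(2+10, 5+5, 10+2, 11+0) = 12
v[5] = max(2+12, 5+10, 10+5, 11+2, 24+0) = 24
v[6] = max(2+24, 5+12, 10+10, 11+5, 24+2, 19+0) = 26
v[7] = max(2+26, 5+24, 10+12, …, 19+2, 16+0) = 29
v[8] = max(2+29, 5+26, 10+24, …, 16+2, 31+0) = 34
One optimal cutting: 5 + 3 → ¢24 + ¢10 = ¢34.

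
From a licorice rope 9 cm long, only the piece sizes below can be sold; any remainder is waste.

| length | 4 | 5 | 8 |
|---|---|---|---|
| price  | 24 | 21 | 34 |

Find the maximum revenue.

48

Build f[k] bottom-up: f[k] = max over allowed piece i of (p[i] + f[k−i]).
f[1] = 0
f[2] = 0
f[3] = 0
f[4] = 24
f[5] = 24
f[6] = 24
f[7] = 24
f[8] = 48  (first piece 4, then f[4]=24)
f[9] = 48
One optimal cutting: pieces 4 + 4 with 1 cm of scrap → ¢48.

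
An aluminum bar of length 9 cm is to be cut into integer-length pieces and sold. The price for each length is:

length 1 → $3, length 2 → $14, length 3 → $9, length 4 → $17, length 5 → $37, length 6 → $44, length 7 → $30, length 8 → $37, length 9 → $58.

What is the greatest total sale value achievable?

Build best[k] bottom-up: best[k] = max over allowed piece i of (p[i] + best[k−i]).
best[1] = 3
best[2] = 14
best[3] = 17  (first piece 1, then best[2]=14)
best[4] = 28  (first piece 2, then best[2]=14)
best[5] = 37
best[6] = 44
best[7] = 51  (first piece 2, then best[5]=37)
best[8] = 58  (first piece 2, then best[6]=44)
best[9] = 65  (first piece 2, then best[7]=51)
One optimal cutting: 5 + 2 + 2 → $37 + $14 + $14 = $65.

65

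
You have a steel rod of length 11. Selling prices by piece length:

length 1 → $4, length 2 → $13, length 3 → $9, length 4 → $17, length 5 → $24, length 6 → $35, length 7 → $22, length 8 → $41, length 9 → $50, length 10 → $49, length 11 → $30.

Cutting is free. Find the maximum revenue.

Consider every possible first cut. r[k] is the best of p[i]+r[k−i] over all sellable i≤k.
r[1] = 4
r[2] = max(4+4, 13+0) = 13
r[3] = max(4+13, 13+4, 9+0) = 17
r[4] = max(4+17, 13+13, 9+4, 17+0) = 26
r[5] = max(4+26, 13+17, 9+13, 17+4, 24+0) = 30
r[6] = max(4+30, 13+26, 9+17, 17+13, 24+4, 35+0) = 39
r[7] = max(4+39, 13+30, 9+26, …, 35+4, 22+0) = 43
r[8] = max(4+43, 13+39, 9+30, …, 22+4, 41+0) = 52
r[9] = max(4+52, 13+43, 9+39, …, 41+4, 50+0) = 56
r[10] = max(4+56, 13+52, 9+43, …, 50+4, 49+0) = 65
r[11] = max(4+65, 13+56, 9+52, …, 49+4, 30+0) = 69
One optimal cutting: 2 + 2 + 2 + 2 + 2 + 1 → $13 + $13 + $13 + $13 + $13 + $4 = $69.

69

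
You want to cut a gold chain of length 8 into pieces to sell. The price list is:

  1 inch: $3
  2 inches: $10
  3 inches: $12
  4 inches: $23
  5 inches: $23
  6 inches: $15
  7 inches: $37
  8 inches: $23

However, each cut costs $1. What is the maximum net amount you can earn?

Build net[k] bottom-up: net[k] = max over allowed piece i of (p[i] + net[k−i]) − 1 per cut.
net[1] = 3
net[2] = max(3+3-1, 10+0) = 10
net[3] = max(3+10-1, 10+3-1, 12+0) = 12
net[4] = max(3+12-1, 10+10-1, 12+3-1, 23+0) = 23
net[5] = max(3+23-1, 10+12-1, 12+10-1, 23+3-1, 23+0) = 25
net[6] = max(3+25-1, 10+23-1, 12+12-1, 23+10-1, 23+3-1, 15+0) = 32
net[7] = max(3+32-1, 10+25-1, 12+23-1, …, 15+3-1, 37+0) = 37
net[8] = max(3+37-1, 10+32-1, 12+25-1, …, 37+3-1, 23+0) = 45
One optimal plan: pieces 4 + 4 (1 cut) → $46 − $1 = $45.

45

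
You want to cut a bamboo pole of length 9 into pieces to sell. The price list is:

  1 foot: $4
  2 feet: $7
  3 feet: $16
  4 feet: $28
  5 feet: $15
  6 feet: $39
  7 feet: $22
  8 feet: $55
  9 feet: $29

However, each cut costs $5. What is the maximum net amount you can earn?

Build v[k] bottom-up: v[k] = max over allowed piece i of (p[i] + v[k−i]) − 5 per cut.
v[1] = 4
v[2] = 7
v[3] = 16
v[4] = 28
v[5] = 27  (first piece 1, then v[4]=28)
v[6] = 39
v[7] = 39  (first piece 3, then v[4]=28)
v[8] = 55
v[9] = 54  (first piece 1, then v[8]=55)
One optimal plan: pieces 8 + 1 (1 cut) → $59 − $5 = $54.

54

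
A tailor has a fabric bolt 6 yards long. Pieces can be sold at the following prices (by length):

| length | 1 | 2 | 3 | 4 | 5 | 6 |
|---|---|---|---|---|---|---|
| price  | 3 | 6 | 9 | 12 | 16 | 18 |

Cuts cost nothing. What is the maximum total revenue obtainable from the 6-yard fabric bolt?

Build r[k] bottom-up: r[k] = max over allowed piece i of (p[i] + r[k−i]).
r[1] = 3
r[2] = 6  (first piece 1, then r[1]=3)
r[3] = 9  (first piece 1, then r[2]=6)
r[4] = 12  (first piece 1, then r[3]=9)
r[5] = 16
r[6] = 19  (first piece 1, then r[5]=16)
One optimal cutting: 5 + 1 → $16 + $3 = $19.

19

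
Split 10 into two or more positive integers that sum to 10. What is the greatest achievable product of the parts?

36

Define P[k] = max over 1≤i<k of i · max(k−i, P[k−i]); the inner max lets the remainder stay uncut if that's better.
P[2] = 1×max(1,0) = 1×1 = 1
P[3] = 1×max(2,1) = 1×2 = 2
P[4] = 2×max(2,1) = 2×2 = 4
P[5] = 2×max(3,2) = 2×3 = 6
P[6] = 3×max(3,2) = 3×3 = 9
P[7] = 2×max(5,6) = 2×6 = 12
P[8] = 2×max(6,9) = 2×9 = 18
P[9] = 3×max(6,9) = 3×9 = 27
P[10] = 2×max(8,18) = 2×18 = 36
One optimal split: 3 + 3 + 2 + 2; product 3×3×2×2 = 36.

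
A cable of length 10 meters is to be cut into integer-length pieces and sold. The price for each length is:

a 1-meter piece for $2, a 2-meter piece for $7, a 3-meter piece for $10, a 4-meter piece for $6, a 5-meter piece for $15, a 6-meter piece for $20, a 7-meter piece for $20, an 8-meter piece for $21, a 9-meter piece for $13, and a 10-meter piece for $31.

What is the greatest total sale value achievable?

35

Build r[k] bottom-up: r[k] = max over allowed piece i of (p[i] + r[k−i]).
r[1] = 2
r[2] = max(2+2, 7+0) = 7
r[3] = max(2+7, 7+2, 10+0) = 10
r[4] = max(2+10, 7+7, 10+2, 6+0) = 14
r[5] = max(2+14, 7+10, 10+7, 6+2, 15+0) = 17
r[6] = max(2+17, 7+14, 10+10, 6+7, 15+2, 20+0) = 21
r[7] = max(2+21, 7+17, 10+14, …, 20+2, 20+0) = 24
r[8] = max(2+24, 7+21, 10+17, …, 20+2, 21+0) = 28
r[9] = max(2+28, 7+24, 10+21, …, 21+2, 13+0) = 31
r[10] = max(2+31, 7+28, 10+24, …, 13+2, 31+0) = 35
One optimal cutting: 2 + 2 + 2 + 2 + 2 → $7 + $7 + $7 + $7 + $7 = $35.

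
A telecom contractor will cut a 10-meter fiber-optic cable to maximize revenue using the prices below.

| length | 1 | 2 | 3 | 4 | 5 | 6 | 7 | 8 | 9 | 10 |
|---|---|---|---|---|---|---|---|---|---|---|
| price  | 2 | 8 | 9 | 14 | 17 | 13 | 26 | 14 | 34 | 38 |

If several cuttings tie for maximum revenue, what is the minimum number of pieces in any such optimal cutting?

5

Consider every possible first cut. r[k] is the best of p[i]+r[k−i] over all sellable i≤k.
r[1] = 2
r[2] = max(2+2, 8+0) = 8
r[3] = max(2+8, 8+2, 9+0) = 10
r[4] = max(2+10, 8+8, 9+2, 14+0) = 16
r[5] = max(2+16, 8+10, 9+8, 14+2, 17+0) = 18
r[6] = max(2+18, 8+16, 9+10, 14+8, 17+2, 13+0) = 24
r[7] = max(2+24, 8+18, 9+16, …, 13+2, 26+0) = 26
r[8] = max(2+26, 8+24, 9+18, …, 26+2, 14+0) = 32
r[9] = max(2+32, 8+26, 9+24, …, 14+2, 34+0) = 34
r[10] = max(2+34, 8+32, 9+26, …, 34+2, 38+0) = 40
Maximum revenue is $40.
Now minimize piece count subject to staying optimal: for each k, pieces[k] = 1 + min over i with p[i]+r[k−i]=r[k] of pieces[k−i].
pieces[7] = 1
pieces[8] = 4
pieces[9] = 1
pieces[10] = 5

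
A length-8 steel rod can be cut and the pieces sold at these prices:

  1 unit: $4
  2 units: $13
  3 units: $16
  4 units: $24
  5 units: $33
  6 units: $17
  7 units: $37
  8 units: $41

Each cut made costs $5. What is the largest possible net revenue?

44

Consider every possible first cut. r[k] is the best of p[i]+r[k−i] over all sellable i≤k, charging 5 whenever i<k.
r[1] = 4
r[2] = 13
r[3] = 16
r[4] = 24
r[5] = 33
r[6] = 32  (first piece 1, then r[5]=33)
r[7] = 41  (first piece 2, then r[5]=33)
r[8] = 44  (first piece 3, then r[5]=33)
One optimal plan: pieces 5 + 3 (1 cut) → $49 − $5 = $44.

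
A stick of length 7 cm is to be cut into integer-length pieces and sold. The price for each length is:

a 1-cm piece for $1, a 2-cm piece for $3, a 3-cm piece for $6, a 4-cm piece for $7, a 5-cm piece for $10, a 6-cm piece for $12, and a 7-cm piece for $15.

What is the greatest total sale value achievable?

15

Let r[k] be the best obtainable value from length k. For each k, try every first piece i and keep the best of price[i] + r[k−i].
r[1] = 1
r[2] = max(1+1, 3+0) = 3
r[3] = max(1+3, 3+1, 6+0) = 6
r[4] = max(1+6, 3+3, 6+1, 7+0) = 7
r[5] = max(1+7, 3+6, 6+3, 7+1, 10+0) = 10
r[6] = max(1+10, 3+7, 6+6, 7+3, 10+1, 12+0) = 12
r[7] = max(1+12, 3+10, 6+7, …, 12+1, 15+0) = 15
Best is to sell the whole 7-cm piece uncut for $15.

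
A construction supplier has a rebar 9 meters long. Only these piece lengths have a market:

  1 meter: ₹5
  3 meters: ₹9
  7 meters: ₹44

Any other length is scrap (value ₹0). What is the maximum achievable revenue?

Build best[k] bottom-up: best[k] = max over allowed piece i of (p[i] + best[k−i]).
best[1] = 5
best[2] = 10  (first piece 1, then best[1]=5)
best[3] = 15  (first piece 1, then best[2]=10)
best[4] = 20  (first piece 1, then best[3]=15)
best[5] = 25  (first piece 1, then best[4]=20)
best[6] = 30  (first piece 1, then best[5]=25)
best[7] = 44
best[8] = 49  (first piece 1, then best[7]=44)
best[9] = 54  (first piece 1, then best[8]=49)
One optimal cutting: 7 + 1 + 1 → ₹54.

54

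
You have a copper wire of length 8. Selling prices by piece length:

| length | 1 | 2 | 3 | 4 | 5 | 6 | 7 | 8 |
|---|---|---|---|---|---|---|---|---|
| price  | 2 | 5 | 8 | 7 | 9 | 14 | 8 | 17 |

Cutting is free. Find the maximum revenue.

Let v[k] be the best obtainable value from length k. For each k, try every first piece i and keep the best of price[i] + v[k−i].
v[1] = 2
v[2] = max(2+2, 5+0) = 5
v[3] = max(2+5, 5+2, 8+0) = 8
v[4] = max(2+8, 5+5, 8+2, 7+0) = 10
v[5] = max(2+10, 5+8, 8+5, 7+2, 9+0) = 13
v[6] = max(2+13, 5+10, 8+8, 7+5, 9+2, 14+0) = 16
v[7] = max(2+16, 5+13, 8+10, …, 14+2, 8+0) = 18
v[8] = max(2+18, 5+16, 8+13, …, 8+2, 17+0) = 21
One optimal cutting: 3 + 3 + 2 → €8 + €8 + €5 = €21.

21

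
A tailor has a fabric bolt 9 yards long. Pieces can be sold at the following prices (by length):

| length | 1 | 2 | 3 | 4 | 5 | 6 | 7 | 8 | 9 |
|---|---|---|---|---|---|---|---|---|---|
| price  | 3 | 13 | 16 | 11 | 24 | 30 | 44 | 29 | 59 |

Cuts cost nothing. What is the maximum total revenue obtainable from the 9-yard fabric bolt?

59

Consider every possible first cut. v[k] is the best of p[i]+v[k−i] over all sellable i≤k.
v[1] = 3
v[2] = 13
v[3] = 16  (first piece 1, then v[2]=13)
v[4] = 26  (first piece 2, then v[2]=13)
v[5] = 29  (first piece 1, then v[4]=26)
v[6] = 39  (first piece 2, then v[4]=26)
v[7] = 44
v[8] = 52  (first piece 2, then v[6]=39)
v[9] = 59
Best is to sell the whole 9-yard piece uncut for $59.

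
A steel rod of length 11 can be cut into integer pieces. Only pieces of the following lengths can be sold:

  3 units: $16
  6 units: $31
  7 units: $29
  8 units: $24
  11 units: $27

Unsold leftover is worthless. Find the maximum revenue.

Build f[k] bottom-up: f[k] = max over allowed piece i of (p[i] + f[k−i]).
f[1] = 0
f[2] = 0
f[3] = 16
f[4] = 16
f[5] = 16
f[6] = 32  (first piece 3, then f[3]=16)
f[7] = 32
f[8] = 32
f[9] = 48  (first piece 3, then f[6]=32)
f[10] = 48
f[11] = 48
One optimal cutting: pieces 3 + 3 + 3 with 2 units of scrap → $48.

48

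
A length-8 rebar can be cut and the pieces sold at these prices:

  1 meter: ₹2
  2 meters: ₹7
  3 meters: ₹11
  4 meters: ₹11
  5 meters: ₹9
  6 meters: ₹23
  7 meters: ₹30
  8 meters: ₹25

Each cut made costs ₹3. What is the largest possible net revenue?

Build net[k] bottom-up: net[k] = max over allowed piece i of (p[i] + net[k−i]) − 3 per cut.
net[1] = 2
net[2] = max(2+2-3, 7+0) = 7
net[3] = max(2+7-3, 7+2-3, 11+0) = 11
net[4] = max(2+11-3, 7+7-3, 11+2-3, 11+0) = 11
net[5] = max(2+11-3, 7+11-3, 11+7-3, 11+2-3, 9+0) = 15
net[6] = max(2+15-3, 7+11-3, 11+11-3, 11+7-3, 9+2-3, 23+0) = 23
net[7] = max(2+23-3, 7+15-3, 11+11-3, …, 23+2-3, 30+0) = 30
net[8] = max(2+30-3, 7+23-3, 11+15-3, …, 30+2-3, 25+0) = 29
One optimal plan: pieces 7 + 1 (1 cut) → ₹32 − ₹3 = ₹29.

29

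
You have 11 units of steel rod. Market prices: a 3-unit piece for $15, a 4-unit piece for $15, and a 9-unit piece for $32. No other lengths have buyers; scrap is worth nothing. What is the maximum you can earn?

45

Let f[k] be the best obtainable value from length k. For each k, try every first piece i and keep the best of price[i] + f[k−i].
f[1] = 0
f[2] = 0
f[3] = 15
f[4] = max(15+0, 15+0) = 15
f[5] = max(15+0, 15+0) = 15
f[6] = max(15+15, 15+0) = 30
f[7] = max(15+15, 15+15) = 30
f[8] = max(15+15, 15+15) = 30
f[9] = max(15+30, 15+15, 32+0) = 45
f[10] = max(15+30, 15+30, 32+0) = 45
f[11] = max(15+30, 15+30, 32+0) = 45
One optimal cutting: pieces 3 + 3 + 3 with 2 units of scrap → $45.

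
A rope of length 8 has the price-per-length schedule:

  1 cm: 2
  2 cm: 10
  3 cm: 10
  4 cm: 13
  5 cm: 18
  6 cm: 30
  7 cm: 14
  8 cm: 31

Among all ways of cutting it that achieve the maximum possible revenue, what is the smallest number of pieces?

Build r[k] bottom-up: r[k] = max over allowed piece i of (p[i] + r[k−i]).
r[1] = 2
r[2] = 10
r[3] = 12  (first piece 1, then r[2]=10)
r[4] = 20  (first piece 2, then r[2]=10)
r[5] = 22  (first piece 1, then r[4]=20)
r[6] = 30  (first piece 2, then r[4]=20)
r[7] = 32  (first piece 1, then r[6]=30)
r[8] = 40  (first piece 2, then r[6]=30)
Maximum revenue is 40.
Now minimize piece count subject to staying optimal: for each k, pieces[k] = 1 + min over i with p[i]+r[k−i]=r[k] of pieces[k−i].
pieces[5] = 3
pieces[6] = 1
pieces[7] = 2
pieces[8] = 2

2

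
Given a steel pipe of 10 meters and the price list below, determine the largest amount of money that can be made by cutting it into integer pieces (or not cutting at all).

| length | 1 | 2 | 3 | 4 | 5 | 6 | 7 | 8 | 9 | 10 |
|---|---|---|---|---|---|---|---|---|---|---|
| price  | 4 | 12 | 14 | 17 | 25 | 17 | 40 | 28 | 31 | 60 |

60

Build best[k] bottom-up: best[k] = max over allowed piece i of (p[i] + best[k−i]).
best[1] = 4
best[2] = max(4+4, 12+0) = 12
best[3] = max(4+12, 12+4, 14+0) = 16
best[4] = max(4+16, 12+12, 14+4, 17+0) = 24
best[5] = max(4+24, 12+16, 14+12, 17+4, 25+0) = 28
best[6] = max(4+28, 12+24, 14+16, 17+12, 25+4, 17+0) = 36
best[7] = max(4+36, 12+28, 14+24, …, 17+4, 40+0) = 40
best[8] = max(4+40, 12+36, 14+28, …, 40+4, 28+0) = 48
best[9] = max(4+48, 12+40, 14+36, …, 28+4, 31+0) = 52
best[10] = max(4+52, 12+48, 14+40, …, 31+4, 60+0) = 60
One optimal cutting: 2 + 2 + 2 + 2 + 2 → $12 + $12 + $12 + $12 + $12 = $60.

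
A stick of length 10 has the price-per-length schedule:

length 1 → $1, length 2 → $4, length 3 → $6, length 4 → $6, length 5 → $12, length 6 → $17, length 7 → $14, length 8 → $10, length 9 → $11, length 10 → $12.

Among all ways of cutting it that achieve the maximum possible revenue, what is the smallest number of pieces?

Let r[k] be the best obtainable value from length k. For each k, try every first piece i and keep the best of price[i] + r[k−i].
r[1] = 1
r[2] = max(1+1, 4+0) = 4
r[3] = max(1+4, 4+1, 6+0) = 6
r[4] = max(1+6, 4+4, 6+1, 6+0) = 8
r[5] = max(1+8, 4+6, 6+4, 6+1, 12+0) = 12
r[6] = max(1+12, 4+8, 6+6, 6+4, 12+1, 17+0) = 17
r[7] = max(1+17, 4+12, 6+8, …, 17+1, 14+0) = 18
r[8] = max(1+18, 4+17, 6+12, …, 14+1, 10+0) = 21
r[9] = max(1+21, 4+18, 6+17, …, 10+1, 11+0) = 23
r[10] = max(1+23, 4+21, 6+18, …, 11+1, 12+0) = 25
Maximum revenue is $25.
Now minimize piece count subject to staying optimal: for each k, pieces[k] = 1 + min over i with p[i]+r[k−i]=r[k] of pieces[k−i].
pieces[7] = 2
pieces[8] = 2
pieces[9] = 2
pieces[10] = 3

3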